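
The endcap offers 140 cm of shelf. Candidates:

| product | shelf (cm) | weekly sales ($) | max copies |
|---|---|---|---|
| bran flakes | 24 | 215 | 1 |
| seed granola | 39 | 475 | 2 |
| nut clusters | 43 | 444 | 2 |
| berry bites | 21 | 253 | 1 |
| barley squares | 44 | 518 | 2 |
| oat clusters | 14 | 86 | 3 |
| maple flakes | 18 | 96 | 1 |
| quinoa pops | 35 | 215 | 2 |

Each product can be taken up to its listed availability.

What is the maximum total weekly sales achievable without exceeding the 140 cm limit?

Taking the top-ratio products first gives bran flakes + 2×seed granola + berry bites + oat clusters for 1504 (137 cm).
Reworking the packing: 2×seed granola + barley squares + maple flakes uses 140 cm and improves the total to 1564.
Every other selection either busts 140 cm or exceeds an availability limit or fails to beat 1564.

1564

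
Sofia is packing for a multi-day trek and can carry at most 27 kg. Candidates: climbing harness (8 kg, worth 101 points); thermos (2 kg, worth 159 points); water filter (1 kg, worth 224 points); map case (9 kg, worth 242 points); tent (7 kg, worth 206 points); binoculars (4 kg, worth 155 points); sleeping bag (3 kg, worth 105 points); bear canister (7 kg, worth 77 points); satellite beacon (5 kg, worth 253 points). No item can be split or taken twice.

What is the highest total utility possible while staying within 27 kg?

By utility per kg: water filter 224.00, thermos 79.50, satellite beacon 50.60, binoculars 38.75 lead.
The ratio heuristic lands on thermos + water filter + tent + binoculars + sleeping bag + satellite beacon (1102) but leaves 5 kg idle.
The 4 kg tied up in binoculars is better spent on map case — total rises to 1189 (27 kg).
The closest alternative, thermos + water filter + map case + binoculars + sleeping bag + satellite beacon, reaches only 1138.

1189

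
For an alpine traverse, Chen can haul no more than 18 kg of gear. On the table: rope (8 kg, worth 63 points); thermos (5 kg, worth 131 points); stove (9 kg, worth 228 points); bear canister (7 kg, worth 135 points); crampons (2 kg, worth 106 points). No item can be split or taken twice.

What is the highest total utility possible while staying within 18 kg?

Taking the top-ratio items first gives thermos + stove + crampons for 465 (16 kg).
The 5 kg tied up in thermos is better spent on bear canister — total rises to 469 (18 kg).
No other feasible combination exceeds 469.

469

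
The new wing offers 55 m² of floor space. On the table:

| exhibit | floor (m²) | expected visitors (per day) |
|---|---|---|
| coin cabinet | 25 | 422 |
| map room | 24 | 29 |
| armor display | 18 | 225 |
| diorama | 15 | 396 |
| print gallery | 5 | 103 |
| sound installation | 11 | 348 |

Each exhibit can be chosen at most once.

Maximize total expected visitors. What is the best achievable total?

1166

Taking the top-ratio exhibits first gives armor display + diorama + print gallery + sound installation for 1072 (49 m²).
Replace armor display and print gallery with coin cabinet: the trade gains 94 net, giving 1166 at 51 m².
The spare 4 m² is too small for any remaining exhibit, and no exchange beats 1166.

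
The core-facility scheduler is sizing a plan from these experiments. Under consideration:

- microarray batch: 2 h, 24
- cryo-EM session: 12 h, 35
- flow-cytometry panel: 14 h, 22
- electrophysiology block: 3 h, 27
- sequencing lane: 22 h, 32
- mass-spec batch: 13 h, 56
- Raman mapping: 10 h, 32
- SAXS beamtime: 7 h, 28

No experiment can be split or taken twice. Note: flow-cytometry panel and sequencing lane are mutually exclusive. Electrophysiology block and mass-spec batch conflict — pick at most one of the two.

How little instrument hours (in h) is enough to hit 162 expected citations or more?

44

Need the lightest bundle worth ≥ 162.
microarray batch + cryo-EM session + mass-spec batch + Raman mapping + SAXS beamtime reaches 175 using 44 h.
No combination under 44 h hits 162.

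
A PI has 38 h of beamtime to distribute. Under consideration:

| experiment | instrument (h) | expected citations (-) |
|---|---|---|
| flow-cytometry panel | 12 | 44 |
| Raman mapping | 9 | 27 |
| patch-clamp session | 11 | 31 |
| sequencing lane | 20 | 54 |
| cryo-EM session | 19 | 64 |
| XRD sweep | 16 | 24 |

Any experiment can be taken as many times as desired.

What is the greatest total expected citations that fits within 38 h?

132

Taking 3×flow-cytometry panel: 36 h used, 132 in expected citations.
That's the maximum — no swap from here does better than 132.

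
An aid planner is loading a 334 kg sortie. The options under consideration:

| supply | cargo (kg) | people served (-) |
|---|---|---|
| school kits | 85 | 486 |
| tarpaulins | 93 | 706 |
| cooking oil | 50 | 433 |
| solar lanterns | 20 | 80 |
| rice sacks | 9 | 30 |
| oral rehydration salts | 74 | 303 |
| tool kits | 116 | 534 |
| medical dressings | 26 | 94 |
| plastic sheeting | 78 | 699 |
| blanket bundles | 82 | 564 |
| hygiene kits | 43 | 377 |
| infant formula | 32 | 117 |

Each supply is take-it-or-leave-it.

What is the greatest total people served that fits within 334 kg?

By people served per kg: plastic sheeting 8.96, hygiene kits 8.77, cooking oil 8.66, tarpaulins 7.59 lead.
A density-first pass picks tarpaulins + cooking oil + solar lanterns + rice sacks + plastic sheeting + hygiene kits + infant formula — 2442 at 325 kg.
The 75 kg tied up in hygiene kits and infant formula is better spent on blanket bundles — total rises to 2512 (332 kg).
The closest alternative, tarpaulins + cooking oil + medical dressings + plastic sheeting + blanket bundles, reaches only 2496.

2512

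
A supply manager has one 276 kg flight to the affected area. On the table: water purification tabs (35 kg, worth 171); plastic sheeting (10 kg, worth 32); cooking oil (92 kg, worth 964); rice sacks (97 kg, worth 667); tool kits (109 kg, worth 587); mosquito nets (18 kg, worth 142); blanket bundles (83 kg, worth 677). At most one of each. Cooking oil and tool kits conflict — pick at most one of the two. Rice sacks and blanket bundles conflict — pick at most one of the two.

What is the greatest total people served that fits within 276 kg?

1986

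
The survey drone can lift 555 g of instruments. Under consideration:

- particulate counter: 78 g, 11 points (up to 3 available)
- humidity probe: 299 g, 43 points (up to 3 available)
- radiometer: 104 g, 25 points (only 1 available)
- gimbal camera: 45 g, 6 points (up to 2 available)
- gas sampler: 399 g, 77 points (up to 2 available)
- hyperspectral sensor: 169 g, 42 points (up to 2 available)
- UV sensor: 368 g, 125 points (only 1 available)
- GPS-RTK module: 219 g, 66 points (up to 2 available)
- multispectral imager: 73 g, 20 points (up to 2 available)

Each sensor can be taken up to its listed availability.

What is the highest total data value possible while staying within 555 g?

Density check — UV sensor 0.34, GPS-RTK module 0.30, multispectral imager 0.27 are the best per g.
A density-first pass picks UV sensor + 2×multispectral imager — 165 at 514 g.
Dropping multispectral imager frees 73 g; slotting in radiometer (104 g) lifts the total to 170 at 545 g.
The spare 10 g is too small for any remaining sensor, and no exchange beats 170.

170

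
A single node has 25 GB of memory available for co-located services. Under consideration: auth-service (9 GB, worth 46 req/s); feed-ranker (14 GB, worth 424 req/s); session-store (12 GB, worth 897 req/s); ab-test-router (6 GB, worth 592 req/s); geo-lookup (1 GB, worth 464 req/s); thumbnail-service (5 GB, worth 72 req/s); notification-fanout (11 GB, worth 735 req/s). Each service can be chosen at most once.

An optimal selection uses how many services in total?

3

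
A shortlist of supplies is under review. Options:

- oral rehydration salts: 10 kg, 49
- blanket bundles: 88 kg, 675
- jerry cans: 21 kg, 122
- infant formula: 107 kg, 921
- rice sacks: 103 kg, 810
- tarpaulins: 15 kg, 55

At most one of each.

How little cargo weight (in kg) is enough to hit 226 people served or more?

46

Minimise kg subject to total people served ≥ 226.
oral rehydration salts + jerry cans + tarpaulins: 226 people served at 46 kg.
No combination under 46 kg hits 226.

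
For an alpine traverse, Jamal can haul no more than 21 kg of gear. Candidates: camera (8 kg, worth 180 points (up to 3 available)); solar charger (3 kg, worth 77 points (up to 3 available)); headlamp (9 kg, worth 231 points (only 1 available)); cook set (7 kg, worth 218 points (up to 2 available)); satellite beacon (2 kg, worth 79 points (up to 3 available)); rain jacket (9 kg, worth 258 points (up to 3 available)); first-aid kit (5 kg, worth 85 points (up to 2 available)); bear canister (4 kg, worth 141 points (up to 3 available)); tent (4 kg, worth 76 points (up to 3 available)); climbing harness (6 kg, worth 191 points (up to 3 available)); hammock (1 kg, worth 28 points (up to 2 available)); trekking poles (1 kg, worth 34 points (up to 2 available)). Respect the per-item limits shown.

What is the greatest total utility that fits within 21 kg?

756

Taking 3×satellite beacon + 3×bear canister + hammock + 2×trekking poles: 21 kg used, 756 in utility.
No other feasible combination exceeds 756.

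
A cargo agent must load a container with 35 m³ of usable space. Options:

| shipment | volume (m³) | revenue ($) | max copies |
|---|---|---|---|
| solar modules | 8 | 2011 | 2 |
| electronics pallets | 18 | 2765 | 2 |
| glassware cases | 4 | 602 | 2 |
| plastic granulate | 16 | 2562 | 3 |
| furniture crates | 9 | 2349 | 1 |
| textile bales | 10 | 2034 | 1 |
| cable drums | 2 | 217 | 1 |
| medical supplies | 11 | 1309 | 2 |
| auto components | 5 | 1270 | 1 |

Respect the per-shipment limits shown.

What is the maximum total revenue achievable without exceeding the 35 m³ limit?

A density-first pass picks 2×solar modules + glassware cases + furniture crates + auto components — 8243 at 34 m³.
The 9 m³ tied up in glassware cases and auto components is better spent on textile bales — total rises to 8405 (35 m³).
That's the maximum — no swap from here does better than 8405.

8405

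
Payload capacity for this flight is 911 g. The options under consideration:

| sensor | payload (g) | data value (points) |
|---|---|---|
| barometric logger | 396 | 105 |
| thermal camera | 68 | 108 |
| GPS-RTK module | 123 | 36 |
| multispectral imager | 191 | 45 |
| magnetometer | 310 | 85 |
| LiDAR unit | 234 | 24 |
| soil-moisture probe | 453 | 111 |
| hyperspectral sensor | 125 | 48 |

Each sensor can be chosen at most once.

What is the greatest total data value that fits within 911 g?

Density check — thermal camera 1.59, hyperspectral sensor 0.38, GPS-RTK module 0.29 are the best per g.
The ratio heuristic lands on thermal camera + GPS-RTK module + multispectral imager + magnetometer + hyperspectral sensor (322) but leaves 94 g idle.
Dropping GPS-RTK module and multispectral imager frees 314 g; slotting in barometric logger (396 g) lifts the total to 346 at 899 g.
The spare 12 g is too small for any remaining sensor, and no exchange beats 346.

346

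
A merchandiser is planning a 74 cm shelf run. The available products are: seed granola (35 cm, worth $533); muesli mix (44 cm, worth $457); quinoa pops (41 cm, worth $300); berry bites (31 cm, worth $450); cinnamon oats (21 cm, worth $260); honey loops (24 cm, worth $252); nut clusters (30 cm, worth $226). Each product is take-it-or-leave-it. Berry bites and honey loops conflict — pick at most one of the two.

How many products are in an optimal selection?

Best achievable weekly sales is 983.
One optimal bundle: seed granola + berry bites (66 cm).
Every optimal selection uses 2 products.

2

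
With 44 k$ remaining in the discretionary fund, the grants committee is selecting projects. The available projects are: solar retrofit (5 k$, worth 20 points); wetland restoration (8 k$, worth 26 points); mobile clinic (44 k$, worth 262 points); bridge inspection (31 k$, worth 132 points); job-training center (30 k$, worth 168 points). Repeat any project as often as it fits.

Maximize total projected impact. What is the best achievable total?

262

Density check — mobile clinic 5.95, job-training center 5.60, bridge inspection 4.26 are the best per k$.
Best packing: mobile clinic — 44 k$, 262 total.
Nothing else within 44 k$ beats 262.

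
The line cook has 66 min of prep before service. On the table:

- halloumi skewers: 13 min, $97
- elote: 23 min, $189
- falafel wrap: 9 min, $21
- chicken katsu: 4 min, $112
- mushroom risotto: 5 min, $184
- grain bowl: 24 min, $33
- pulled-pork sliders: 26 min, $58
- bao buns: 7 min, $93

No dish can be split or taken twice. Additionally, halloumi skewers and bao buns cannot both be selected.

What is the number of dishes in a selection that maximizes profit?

5

The maximum profit within 66 min is 636.
For example elote + chicken katsu + mushroom risotto + pulled-pork sliders + bao buns achieves it, using 65 min.
Every optimal selection uses 5 dishes.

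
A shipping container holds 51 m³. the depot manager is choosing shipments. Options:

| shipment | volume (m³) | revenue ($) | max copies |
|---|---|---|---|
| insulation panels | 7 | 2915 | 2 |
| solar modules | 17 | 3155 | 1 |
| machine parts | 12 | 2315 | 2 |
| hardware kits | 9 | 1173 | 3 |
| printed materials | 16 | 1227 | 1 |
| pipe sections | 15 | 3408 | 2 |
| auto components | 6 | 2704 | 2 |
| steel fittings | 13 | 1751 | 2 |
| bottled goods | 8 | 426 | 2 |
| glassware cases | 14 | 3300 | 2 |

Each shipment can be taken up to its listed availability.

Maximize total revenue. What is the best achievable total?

15868

Ranking by ratio (revenue/m³): auto components 450.67, insulation panels 416.43, glassware cases 235.71, pipe sections 227.20.
Greedy by ratio would take 2×insulation panels + hardware kits + 2×auto components + glassware cases: 49 m³ used, total 15711.
Dropping hardware kits and glassware cases frees 23 m³; slotting in 2×machine parts (24 m³) lifts the total to 15868 at 50 m³.
No other feasible combination exceeds 15868.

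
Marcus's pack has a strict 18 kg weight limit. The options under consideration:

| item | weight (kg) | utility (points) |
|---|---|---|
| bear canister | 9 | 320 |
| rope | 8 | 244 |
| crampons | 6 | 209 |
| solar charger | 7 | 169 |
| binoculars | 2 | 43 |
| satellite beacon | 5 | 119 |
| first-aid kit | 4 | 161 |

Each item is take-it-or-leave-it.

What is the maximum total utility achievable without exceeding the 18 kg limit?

A density-first pass picks bear canister + satellite beacon + first-aid kit — 600 at 18 kg.
The 14 kg tied up in bear canister and satellite beacon is better spent on rope + crampons — total rises to 614 (18 kg).

614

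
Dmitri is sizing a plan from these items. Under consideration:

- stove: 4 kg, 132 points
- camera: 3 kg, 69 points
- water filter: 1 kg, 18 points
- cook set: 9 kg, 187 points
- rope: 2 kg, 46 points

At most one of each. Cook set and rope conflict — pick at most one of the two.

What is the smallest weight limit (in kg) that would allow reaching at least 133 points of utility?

5

Look for the lowest-weight combination reaching 133.
stove + water filter: 150 utility at 5 kg.
No combination under 5 kg hits 133.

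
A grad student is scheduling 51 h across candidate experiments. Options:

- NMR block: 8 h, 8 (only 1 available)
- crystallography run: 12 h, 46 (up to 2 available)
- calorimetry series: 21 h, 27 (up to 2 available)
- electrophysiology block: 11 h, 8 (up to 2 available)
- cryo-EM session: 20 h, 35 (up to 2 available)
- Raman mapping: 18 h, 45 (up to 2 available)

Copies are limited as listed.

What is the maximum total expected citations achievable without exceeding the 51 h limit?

The ratio ordering already packs tightly: NMR block + 2×crystallography run + Raman mapping, 50 h, 145.

145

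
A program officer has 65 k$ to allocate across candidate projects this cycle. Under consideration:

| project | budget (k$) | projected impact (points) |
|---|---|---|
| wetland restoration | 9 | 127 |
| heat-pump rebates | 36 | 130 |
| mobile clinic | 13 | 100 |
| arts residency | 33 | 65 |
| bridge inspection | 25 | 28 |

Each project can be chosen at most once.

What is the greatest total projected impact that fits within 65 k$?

Wetland restoration + heat-pump rebates + mobile clinic uses 58 of the 65 k$ and totals 357.

357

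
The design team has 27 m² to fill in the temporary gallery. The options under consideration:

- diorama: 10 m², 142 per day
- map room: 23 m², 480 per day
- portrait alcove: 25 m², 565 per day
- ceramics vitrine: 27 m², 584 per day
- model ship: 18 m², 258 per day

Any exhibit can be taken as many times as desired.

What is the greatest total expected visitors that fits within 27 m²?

By expected visitors per m²: portrait alcove 22.60, ceramics vitrine 21.63, map room 20.87 lead.
Taking the top-ratio exhibits first gives portrait alcove for 565 (25 m²).
The 25 m² tied up in portrait alcove is better spent on ceramics vitrine — total rises to 584 (27 m²).
Every other selection either busts 27 m² or fails to beat 584.

584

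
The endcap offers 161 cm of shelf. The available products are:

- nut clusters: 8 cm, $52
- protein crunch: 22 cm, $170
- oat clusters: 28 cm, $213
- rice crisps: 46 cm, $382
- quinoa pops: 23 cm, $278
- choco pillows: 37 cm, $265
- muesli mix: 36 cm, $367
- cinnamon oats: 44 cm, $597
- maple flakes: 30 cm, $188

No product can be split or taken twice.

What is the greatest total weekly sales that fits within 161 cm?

1677

A density-first pass picks nut clusters + rice crisps + quinoa pops + muesli mix + cinnamon oats — 1676 at 157 cm.
Replace rice crisps with protein crunch + oat clusters: the trade gains 1 net, giving 1677 at 161 cm.
An exhaustive check of the 512 subsets confirms 1677.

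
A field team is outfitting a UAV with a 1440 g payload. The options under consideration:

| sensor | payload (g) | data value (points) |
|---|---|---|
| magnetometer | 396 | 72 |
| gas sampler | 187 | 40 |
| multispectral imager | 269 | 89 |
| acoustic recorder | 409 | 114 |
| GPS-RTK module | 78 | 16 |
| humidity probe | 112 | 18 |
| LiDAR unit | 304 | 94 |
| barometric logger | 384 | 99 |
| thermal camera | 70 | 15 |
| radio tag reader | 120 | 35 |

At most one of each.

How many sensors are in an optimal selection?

Best achievable data value is 411.
multispectral imager + acoustic recorder + LiDAR unit + barometric logger + thermal camera hits 411 at 1436 g.
Any selection reaching 411 contains exactly 5 sensors.

5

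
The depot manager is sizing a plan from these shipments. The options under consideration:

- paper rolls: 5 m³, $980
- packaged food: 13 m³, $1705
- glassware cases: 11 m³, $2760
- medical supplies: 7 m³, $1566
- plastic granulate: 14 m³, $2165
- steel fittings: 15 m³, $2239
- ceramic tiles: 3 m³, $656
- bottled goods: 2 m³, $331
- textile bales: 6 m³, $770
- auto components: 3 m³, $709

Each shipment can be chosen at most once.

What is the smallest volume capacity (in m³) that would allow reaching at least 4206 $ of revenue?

18

Need the lightest bundle worth ≥ 4206.
glassware cases + medical supplies reaches 4326 using 18 m³.
Any bundle with less than 18 m³ falls short of 4206.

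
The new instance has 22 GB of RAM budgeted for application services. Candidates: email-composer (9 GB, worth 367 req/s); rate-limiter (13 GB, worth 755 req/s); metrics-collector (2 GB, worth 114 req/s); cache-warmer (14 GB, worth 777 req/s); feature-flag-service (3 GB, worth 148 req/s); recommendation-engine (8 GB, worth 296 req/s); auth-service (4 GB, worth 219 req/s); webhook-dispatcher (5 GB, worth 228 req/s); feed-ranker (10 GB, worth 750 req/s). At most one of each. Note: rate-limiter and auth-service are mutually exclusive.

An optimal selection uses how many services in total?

4

Best achievable throughput is 1345.
feature-flag-service + auth-service + webhook-dispatcher + feed-ranker hits 1345 at 22 GB.
All optima have 4 services.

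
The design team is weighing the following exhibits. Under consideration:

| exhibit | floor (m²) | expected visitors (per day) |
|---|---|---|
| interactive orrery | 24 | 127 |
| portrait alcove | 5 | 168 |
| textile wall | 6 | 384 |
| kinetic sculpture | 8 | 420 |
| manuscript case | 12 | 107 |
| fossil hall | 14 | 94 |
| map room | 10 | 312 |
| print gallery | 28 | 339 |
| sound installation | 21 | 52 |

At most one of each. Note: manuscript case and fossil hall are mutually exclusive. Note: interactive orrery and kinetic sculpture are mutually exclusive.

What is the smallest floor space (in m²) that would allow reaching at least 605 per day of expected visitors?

14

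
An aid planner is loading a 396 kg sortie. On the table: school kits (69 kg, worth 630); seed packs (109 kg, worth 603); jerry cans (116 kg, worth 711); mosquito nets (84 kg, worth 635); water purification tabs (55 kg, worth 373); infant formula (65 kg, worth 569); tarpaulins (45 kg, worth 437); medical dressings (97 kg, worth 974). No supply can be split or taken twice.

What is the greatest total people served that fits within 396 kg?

3321

Greedy by ratio would take school kits + mosquito nets + infant formula + tarpaulins + medical dressings: 360 kg used, total 3245.
Dropping mosquito nets frees 84 kg; slotting in jerry cans (116 kg) lifts the total to 3321 at 392 kg.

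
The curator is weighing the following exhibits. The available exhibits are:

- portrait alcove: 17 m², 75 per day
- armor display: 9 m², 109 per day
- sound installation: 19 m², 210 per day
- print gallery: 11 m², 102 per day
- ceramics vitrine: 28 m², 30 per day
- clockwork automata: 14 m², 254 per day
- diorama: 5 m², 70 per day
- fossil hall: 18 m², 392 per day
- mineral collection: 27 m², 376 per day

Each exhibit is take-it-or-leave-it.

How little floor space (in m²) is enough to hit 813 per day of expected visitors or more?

46

Look for the lowest-floor combination reaching 813.
Taking armor display + clockwork automata + diorama + fossil hall gives 825 (≥ 813) for 46 m².
Below 46 m² the best achievable stays under 813.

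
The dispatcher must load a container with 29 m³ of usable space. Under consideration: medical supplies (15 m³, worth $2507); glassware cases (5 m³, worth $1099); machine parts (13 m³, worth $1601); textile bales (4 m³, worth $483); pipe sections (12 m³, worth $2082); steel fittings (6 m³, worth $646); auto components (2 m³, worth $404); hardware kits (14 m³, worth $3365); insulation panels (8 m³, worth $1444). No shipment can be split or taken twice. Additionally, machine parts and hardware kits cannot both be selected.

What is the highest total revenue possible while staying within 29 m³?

6312

Ranking by ratio (revenue/m³): hardware kits 240.36, glassware cases 219.80, auto components 202.00, insulation panels 180.50.
Best packing: glassware cases + auto components + hardware kits + insulation panels — 29 m³, 6312 total.
Runner-up glassware cases + hardware kits + insulation panels tops out at 5908.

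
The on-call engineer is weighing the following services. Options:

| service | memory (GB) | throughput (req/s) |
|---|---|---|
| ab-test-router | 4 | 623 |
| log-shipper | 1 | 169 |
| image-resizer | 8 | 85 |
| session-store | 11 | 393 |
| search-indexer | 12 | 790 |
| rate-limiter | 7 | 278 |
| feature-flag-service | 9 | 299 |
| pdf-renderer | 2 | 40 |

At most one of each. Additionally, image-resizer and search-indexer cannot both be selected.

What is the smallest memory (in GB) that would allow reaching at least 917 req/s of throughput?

Minimise GB subject to total throughput ≥ 917.
ab-test-router + log-shipper + rate-limiter: 1070 throughput at 12 GB.
Any bundle with less than 12 GB falls short of 917.

12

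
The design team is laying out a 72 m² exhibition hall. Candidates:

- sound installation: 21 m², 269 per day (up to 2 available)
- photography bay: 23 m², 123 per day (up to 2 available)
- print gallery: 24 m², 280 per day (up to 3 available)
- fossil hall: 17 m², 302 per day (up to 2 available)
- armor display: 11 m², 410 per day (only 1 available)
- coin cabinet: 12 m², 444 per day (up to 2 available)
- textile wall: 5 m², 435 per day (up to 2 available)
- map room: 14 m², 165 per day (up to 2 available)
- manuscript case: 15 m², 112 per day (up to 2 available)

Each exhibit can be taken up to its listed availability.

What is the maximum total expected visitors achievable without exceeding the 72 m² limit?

2470

Density check — textile wall 87.00, armor display 37.27, coin cabinet 37.00, fossil hall 17.76 are the best per m².
Best packing: fossil hall + armor display + 2×coin cabinet + 2×textile wall — 62 m², 2470 total.
No other feasible combination exceeds 2470.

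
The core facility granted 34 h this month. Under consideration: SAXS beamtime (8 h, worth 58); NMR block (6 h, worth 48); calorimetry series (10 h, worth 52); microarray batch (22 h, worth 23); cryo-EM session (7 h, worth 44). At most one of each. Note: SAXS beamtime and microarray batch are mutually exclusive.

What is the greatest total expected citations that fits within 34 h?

202

Ranking by ratio (expected citations/h): NMR block 8.00, SAXS beamtime 7.25, cryo-EM session 6.29.
Taking SAXS beamtime + NMR block + calorimetry series + cryo-EM session: 31 h used, 202 in expected citations.
No other feasible combination exceeds 202.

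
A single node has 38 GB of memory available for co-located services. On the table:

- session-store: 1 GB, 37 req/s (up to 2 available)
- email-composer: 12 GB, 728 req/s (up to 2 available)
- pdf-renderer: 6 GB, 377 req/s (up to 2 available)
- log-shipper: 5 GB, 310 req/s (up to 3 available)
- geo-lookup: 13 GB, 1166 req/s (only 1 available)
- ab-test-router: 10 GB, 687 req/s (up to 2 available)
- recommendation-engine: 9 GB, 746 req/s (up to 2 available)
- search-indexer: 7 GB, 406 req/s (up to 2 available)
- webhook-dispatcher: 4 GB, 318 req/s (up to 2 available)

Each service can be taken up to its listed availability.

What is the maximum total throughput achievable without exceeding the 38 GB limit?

3072

Greedy by ratio would take 2×session-store + geo-lookup + 2×recommendation-engine + webhook-dispatcher: 37 GB used, total 3050.
Replace session-store and webhook-dispatcher with pdf-renderer: the trade gains 22 net, giving 3072 at 38 GB.
That's the maximum — no swap from here does better than 3072.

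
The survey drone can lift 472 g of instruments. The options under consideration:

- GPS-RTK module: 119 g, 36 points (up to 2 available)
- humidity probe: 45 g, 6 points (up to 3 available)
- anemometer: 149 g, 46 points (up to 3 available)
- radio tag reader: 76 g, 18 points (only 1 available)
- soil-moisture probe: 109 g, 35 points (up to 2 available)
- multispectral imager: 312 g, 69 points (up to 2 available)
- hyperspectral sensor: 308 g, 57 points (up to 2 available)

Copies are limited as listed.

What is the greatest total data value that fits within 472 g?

142

Taking the top-ratio sensors first gives anemometer + radio tag reader + 2×soil-moisture probe for 134 (443 g).
The 225 g tied up in anemometer and radio tag reader is better spent on 2×GPS-RTK module — total rises to 142 (456 g).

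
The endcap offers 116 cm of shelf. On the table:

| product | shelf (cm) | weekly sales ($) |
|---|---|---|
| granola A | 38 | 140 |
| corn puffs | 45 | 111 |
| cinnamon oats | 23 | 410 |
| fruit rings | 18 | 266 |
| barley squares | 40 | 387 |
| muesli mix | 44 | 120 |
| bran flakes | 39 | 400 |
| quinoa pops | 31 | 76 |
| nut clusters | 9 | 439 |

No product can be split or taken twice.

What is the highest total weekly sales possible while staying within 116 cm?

1636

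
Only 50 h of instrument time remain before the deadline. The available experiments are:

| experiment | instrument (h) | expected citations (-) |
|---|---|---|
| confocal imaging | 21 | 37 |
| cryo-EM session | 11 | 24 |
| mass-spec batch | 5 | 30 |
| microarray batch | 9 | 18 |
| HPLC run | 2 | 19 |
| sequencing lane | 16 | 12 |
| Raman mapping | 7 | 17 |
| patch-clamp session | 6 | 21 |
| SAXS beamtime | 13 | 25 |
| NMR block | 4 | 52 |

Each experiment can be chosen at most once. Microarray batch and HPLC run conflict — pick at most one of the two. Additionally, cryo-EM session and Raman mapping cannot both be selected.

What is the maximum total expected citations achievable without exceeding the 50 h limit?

Best packing: confocal imaging + cryo-EM session + mass-spec batch + HPLC run + patch-clamp session + NMR block — 49 h, 183 total.
Runner-up confocal imaging + mass-spec batch + HPLC run + Raman mapping + patch-clamp session + NMR block tops out at 176.

183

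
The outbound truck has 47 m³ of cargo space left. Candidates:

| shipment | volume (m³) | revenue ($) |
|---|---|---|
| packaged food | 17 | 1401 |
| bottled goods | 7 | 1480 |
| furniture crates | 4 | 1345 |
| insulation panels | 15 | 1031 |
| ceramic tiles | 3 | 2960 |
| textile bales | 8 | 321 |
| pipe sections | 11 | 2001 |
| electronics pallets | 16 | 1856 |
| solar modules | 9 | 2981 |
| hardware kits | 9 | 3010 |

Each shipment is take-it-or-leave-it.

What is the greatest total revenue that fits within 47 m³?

13777

Bottled goods + furniture crates + ceramic tiles + pipe sections + solar modules + hardware kits uses 43 of the 47 m³ and totals 13777.
The closest alternative, bottled goods + furniture crates + insulation panels + ceramic tiles + solar modules + hardware kits, reaches only 12807.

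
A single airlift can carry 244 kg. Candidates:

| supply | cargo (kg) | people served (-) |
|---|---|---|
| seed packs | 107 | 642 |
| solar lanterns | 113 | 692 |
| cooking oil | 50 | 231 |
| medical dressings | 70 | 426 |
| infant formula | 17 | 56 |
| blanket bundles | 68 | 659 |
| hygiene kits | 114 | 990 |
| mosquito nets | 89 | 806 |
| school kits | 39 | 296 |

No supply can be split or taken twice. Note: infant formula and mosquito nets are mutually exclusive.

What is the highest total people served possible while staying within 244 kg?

2092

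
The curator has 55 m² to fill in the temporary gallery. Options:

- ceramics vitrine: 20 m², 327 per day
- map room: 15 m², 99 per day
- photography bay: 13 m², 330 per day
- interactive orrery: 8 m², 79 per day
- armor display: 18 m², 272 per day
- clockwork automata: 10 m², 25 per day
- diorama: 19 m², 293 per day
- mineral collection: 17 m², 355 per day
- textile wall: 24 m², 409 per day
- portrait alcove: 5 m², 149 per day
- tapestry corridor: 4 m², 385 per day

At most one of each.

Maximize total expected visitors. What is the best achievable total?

Taking the top-ratio exhibits first gives photography bay + interactive orrery + mineral collection + portrait alcove + tapestry corridor for 1298 (47 m²).
The 13 m² tied up in interactive orrery and portrait alcove is better spent on ceramics vitrine — total rises to 1397 (54 m²).
No other feasible combination exceeds 1397.

1397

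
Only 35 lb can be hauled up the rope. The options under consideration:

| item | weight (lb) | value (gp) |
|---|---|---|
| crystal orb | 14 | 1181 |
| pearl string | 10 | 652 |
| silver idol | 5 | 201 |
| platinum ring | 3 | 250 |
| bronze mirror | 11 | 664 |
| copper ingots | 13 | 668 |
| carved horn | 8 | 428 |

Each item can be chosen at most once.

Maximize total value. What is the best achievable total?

2511

The ratio ordering already packs tightly: crystal orb + pearl string + platinum ring + carved horn, 35 lb, 2511.
The closest alternative, crystal orb + pearl string + bronze mirror, reaches only 2497.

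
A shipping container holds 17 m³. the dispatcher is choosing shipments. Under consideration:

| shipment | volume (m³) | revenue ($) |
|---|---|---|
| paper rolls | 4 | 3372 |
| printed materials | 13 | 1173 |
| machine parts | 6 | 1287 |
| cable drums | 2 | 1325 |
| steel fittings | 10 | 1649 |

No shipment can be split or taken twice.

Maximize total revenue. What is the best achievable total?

The ratio heuristic lands on paper rolls + machine parts + cable drums (5984) but leaves 5 m³ idle.
Replace machine parts with steel fittings: the trade gains 362 net, giving 6346 at 16 m³.
The closest alternative, paper rolls + machine parts + cable drums, reaches only 5984.

6346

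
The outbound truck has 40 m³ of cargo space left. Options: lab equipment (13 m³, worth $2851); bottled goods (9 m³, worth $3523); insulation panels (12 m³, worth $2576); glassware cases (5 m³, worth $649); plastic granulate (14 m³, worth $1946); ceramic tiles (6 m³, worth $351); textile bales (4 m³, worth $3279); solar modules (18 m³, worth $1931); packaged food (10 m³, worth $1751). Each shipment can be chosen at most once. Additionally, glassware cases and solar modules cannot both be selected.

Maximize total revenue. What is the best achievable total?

12229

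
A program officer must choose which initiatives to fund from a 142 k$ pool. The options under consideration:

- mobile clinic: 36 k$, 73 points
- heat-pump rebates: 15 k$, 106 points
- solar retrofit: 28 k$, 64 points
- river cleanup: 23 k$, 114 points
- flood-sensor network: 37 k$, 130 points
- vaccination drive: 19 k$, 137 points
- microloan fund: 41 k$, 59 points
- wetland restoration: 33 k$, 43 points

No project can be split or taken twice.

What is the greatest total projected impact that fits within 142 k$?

560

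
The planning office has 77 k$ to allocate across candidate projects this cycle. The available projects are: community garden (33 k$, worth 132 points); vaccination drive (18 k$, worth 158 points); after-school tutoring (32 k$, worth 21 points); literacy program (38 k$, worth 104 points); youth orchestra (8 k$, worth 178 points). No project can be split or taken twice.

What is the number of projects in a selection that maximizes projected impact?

3

Best achievable projected impact is 468.
One optimal bundle: community garden + vaccination drive + youth orchestra (59 k$).
Any selection reaching 468 contains exactly 3 projects.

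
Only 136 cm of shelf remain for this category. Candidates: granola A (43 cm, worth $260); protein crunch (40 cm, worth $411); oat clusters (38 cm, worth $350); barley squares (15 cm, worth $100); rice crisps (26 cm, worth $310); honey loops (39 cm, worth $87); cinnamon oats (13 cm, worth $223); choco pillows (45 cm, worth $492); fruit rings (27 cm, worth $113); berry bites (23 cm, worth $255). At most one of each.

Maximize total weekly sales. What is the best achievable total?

1481

Filling by ratio: barley squares + rice crisps + cinnamon oats + choco pillows + berry bites for 1380, with 14 cm left unused.
The 26 cm tied up in rice crisps is better spent on protein crunch — total rises to 1481 (136 cm).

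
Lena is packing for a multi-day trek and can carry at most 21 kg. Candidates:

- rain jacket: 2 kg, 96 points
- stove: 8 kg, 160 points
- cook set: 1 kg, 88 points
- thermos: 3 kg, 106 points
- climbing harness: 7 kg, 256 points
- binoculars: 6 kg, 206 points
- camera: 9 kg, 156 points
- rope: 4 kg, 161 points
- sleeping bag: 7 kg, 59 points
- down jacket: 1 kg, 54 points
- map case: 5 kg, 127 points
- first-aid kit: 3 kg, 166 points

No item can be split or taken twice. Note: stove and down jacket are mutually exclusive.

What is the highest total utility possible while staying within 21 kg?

927

Best packing: rain jacket + cook set + thermos + climbing harness + rope + down jacket + first-aid kit — 21 kg, 927 total.
The closest alternative, cook set + climbing harness + binoculars + rope + first-aid kit, reaches only 877.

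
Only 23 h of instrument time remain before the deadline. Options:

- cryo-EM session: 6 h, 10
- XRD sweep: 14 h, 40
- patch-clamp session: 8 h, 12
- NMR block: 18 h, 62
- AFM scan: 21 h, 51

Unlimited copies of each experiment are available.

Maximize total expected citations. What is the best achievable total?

62

NMR block uses 18 of the 23 h and totals 62.
Every other selection either busts 23 h or fails to beat 62.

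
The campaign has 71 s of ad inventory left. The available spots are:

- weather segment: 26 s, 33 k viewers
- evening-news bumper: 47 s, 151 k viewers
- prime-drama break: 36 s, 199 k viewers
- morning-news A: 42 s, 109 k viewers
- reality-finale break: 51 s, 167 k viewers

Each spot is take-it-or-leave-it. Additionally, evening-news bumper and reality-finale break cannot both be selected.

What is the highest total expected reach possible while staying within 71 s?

By expected reach per s: prime-drama break 5.53, reality-finale break 3.27, evening-news bumper 3.21, morning-news A 2.60 lead.
The ratio ordering already packs tightly: weather segment + prime-drama break, 62 s, 232.
Next best is prime-drama break at 199 (36 s) — short by 33.

232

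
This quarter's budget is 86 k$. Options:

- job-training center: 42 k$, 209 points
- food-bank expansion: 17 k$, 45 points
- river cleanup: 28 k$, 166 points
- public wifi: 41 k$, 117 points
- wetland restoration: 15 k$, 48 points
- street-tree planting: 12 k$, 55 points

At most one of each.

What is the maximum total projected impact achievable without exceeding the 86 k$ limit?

430

Ranking by ratio (projected impact/k$): river cleanup 5.93, job-training center 4.98, street-tree planting 4.58, wetland restoration 3.20.
Best packing: job-training center + river cleanup + street-tree planting — 82 k$, 430 total.
Runner-up job-training center + river cleanup + wetland restoration tops out at 423.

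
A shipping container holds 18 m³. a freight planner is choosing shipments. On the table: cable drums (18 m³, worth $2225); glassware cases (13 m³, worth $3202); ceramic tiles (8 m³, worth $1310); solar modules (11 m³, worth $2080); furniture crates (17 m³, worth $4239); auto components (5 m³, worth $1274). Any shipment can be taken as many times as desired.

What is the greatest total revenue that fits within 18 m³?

4476

Taking the top-ratio shipments first gives 3×auto components for 3822 (15 m³).
Replace 2×auto components with glassware cases: the trade gains 654 net, giving 4476 at 18 m³.
That's the maximum — no swap from here does better than 4476.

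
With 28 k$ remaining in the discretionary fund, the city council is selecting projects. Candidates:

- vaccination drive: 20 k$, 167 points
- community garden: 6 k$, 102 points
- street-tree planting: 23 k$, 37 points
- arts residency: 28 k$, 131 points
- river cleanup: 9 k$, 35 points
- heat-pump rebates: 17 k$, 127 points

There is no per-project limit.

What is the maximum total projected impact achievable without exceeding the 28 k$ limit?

408

4×community garden uses 24 of the 28 k$ and totals 408.
Every other selection either busts 28 k$ or fails to beat 408.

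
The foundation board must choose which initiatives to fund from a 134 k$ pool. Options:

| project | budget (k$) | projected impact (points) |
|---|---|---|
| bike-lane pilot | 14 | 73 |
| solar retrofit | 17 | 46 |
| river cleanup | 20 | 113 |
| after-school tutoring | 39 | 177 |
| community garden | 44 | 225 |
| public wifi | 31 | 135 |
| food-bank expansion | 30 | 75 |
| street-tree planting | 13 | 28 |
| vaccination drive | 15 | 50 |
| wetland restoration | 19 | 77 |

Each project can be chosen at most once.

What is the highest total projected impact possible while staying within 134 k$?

650

A density-first pass picks bike-lane pilot + river cleanup + after-school tutoring + community garden + vaccination drive — 638 at 132 k$.
The 29 k$ tied up in bike-lane pilot and vaccination drive is better spent on public wifi — total rises to 650 (134 k$).
The closest alternative, bike-lane pilot + river cleanup + after-school tutoring + community garden + vaccination drive, reaches only 638.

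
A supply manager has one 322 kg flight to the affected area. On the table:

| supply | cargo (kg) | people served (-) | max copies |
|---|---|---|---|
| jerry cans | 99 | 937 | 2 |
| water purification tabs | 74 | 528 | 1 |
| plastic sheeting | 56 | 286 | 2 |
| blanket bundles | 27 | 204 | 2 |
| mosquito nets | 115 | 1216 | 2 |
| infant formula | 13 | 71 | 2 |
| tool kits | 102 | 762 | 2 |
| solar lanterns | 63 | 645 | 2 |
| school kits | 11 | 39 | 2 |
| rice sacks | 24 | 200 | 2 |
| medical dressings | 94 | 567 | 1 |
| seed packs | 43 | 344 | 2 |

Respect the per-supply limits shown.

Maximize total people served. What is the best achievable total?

3281

Taking the top-ratio supplies first gives 2×mosquito nets + solar lanterns + rice sacks for 3277 (317 kg).
The 24 kg tied up in rice sacks is better spent on blanket bundles — total rises to 3281 (320 kg).
The spare 2 kg is too small for any remaining supply, and no exchange beats 3281.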